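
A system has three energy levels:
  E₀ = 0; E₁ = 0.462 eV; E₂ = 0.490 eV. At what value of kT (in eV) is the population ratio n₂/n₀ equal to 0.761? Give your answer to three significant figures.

n₂/n₀ = exp[−(E₂−E₀)/kT] = 0.761.
⇒ (E₂−E₀)/kT = ln(1/0.761) = ln(1.3141) = 0.27315.
kT = 0.490 eV / 0.27315 = 1.79 eV.

1.79 eV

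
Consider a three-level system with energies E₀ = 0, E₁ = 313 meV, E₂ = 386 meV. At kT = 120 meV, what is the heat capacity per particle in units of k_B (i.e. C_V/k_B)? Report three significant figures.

0.739

Eᵢ/kT = 0, 2.6083, 3.2167.
Z = Σ e^(−Eᵢ/kT) = e^(−0) + e^(−2.6083) + e^(−3.2167) = 1.0000 + 0.073660 + 0.040087 = 1.1137.
⟨E⟩ = 34.596 meV, ⟨E²⟩ = 11843 meV².
C_V/k_B = (⟨E²⟩ − ⟨E⟩²)/(kT)² = (11843 − 1196.9)/14400 = 0.739.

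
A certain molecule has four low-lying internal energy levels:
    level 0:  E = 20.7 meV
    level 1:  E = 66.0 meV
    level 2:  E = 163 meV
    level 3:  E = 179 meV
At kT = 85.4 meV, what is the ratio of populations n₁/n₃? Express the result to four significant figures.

3.755

n₁/n₃ = exp[−(E₁−E₃)/kT] = exp(−(-113.0 meV)/(85.4 meV)) = exp(1.32319) = 3.755.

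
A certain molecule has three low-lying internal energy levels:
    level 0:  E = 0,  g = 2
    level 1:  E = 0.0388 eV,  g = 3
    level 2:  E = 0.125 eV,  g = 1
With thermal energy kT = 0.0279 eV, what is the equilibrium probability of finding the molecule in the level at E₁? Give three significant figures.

Eᵢ/kT = 0, 1.3907, 4.4803.
Z = Σ gᵢe^(−Eᵢ/kT) = 2·e^(−0) + 3·e^(−1.3907) + 1·e^(−4.4803) = 2.0000 + 0.74670 + 0.011330 = 2.7580.
P₁ = g₁ e^(−E₁/kT) / Z = 0.74670/2.7580 = 0.271.

0.271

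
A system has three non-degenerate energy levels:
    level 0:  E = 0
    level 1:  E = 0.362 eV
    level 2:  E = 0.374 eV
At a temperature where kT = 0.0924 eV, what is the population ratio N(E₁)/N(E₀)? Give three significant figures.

n₁/n₀ = exp[−(E₁−E₀)/kT] = exp(−(0.362 eV)/(0.0924 eV)) = exp(-3.9177) = 0.0199.

0.0199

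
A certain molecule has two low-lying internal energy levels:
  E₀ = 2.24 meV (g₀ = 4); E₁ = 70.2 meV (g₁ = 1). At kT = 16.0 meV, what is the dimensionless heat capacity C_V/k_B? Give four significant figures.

Eᵢ/kT = 0.140000, 4.38750.
Z = Σ gᵢe^(−Eᵢ/kT) = 4·e^(−0.140000) + 1·e^(−4.38750) = 3.47743 + 0.0124318 = 3.48986.
⟨E⟩ = 2.48209 meV, ⟨E²⟩ = 22.5547 meV².
C_V/k_B = (⟨E²⟩ − ⟨E⟩²)/(kT)² = (22.5547 − 6.16077)/256.000 = 0.06404.

0.06404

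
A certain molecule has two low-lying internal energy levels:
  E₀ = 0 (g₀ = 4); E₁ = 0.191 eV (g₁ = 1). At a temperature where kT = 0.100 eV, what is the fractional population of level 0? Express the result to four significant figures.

Eᵢ/kT = 0, 1.91000.
Z = Σ gᵢe^(−Eᵢ/kT) = 4·e^(−0) + 1·e^(−1.91000) = 4.00000 + 0.148080 = 4.14808.
P₀ = g₀ e^(−E₀/kT) / Z = 4.00000/4.14808 = 0.9643.

0.9643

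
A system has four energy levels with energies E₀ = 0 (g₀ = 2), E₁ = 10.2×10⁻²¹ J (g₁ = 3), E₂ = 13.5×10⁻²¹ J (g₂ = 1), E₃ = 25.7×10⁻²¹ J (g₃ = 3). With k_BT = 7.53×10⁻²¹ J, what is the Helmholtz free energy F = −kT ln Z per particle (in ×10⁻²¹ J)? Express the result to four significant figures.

Eᵢ/kT = 0, 1.35458, 1.79283, 3.41301.
Z = Σ gᵢe^(−Eᵢ/kT) = 2·e^(−0) + 3·e^(−1.35458) + 1·e^(−1.79283) + 3·e^(−3.41301) = 2.00000 + 0.774167 + 0.166488 + 0.0988257 = 3.03948.
F = −kT ln Z = −7.53 × ln(3.03948) = −7.53 × 1.11169 = -8.371 ×10⁻²¹ J.

-8.371 ×10⁻²¹ J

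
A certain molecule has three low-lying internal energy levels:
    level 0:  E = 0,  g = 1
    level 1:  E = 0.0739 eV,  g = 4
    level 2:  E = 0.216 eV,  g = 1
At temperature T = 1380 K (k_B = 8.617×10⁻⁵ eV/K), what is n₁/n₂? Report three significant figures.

k_BT = 8.617×10⁻⁵ × 1380 K = 0.11891 eV.
n₁/n₂ = (g₁/g₂) exp[−(E₁−E₂)/kT] = (4/1) × exp(−(-0.1421 eV)/(0.11891 eV)) = (4/1) × exp(1.1950) = 13.2.

13.2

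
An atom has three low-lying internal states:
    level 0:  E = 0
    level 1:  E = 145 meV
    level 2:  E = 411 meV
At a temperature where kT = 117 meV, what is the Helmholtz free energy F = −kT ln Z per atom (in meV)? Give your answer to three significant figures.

-32.4 meV

Eᵢ/kT = 0, 1.2393, 3.5128.
Z = Σ e^(−Eᵢ/kT) = e^(−0) + e^(−1.2393) + e^(−3.5128) = 1.0000 + 0.28959 + 0.029813 = 1.3194.
F = −kT ln Z = −117 × ln(1.3194) = −117 × 0.27718 = -32.4 meV.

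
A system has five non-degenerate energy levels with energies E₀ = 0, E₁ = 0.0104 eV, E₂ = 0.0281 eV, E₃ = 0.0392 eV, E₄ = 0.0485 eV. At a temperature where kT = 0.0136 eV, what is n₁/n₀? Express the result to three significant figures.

n₁/n₀ = exp[−(E₁−E₀)/kT] = exp(−(0.0104 eV)/(0.0136 eV)) = exp(-0.76471) = 0.465.

0.465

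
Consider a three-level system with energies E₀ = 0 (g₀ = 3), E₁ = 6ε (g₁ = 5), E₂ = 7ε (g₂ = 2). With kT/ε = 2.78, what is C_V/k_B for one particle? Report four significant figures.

0.7977

Eᵢ/kT = 0, 2.15827, 2.51799.
Z = Σ gᵢe^(−Eᵢ/kT) = 3·e^(−0) + 5·e^(−2.15827) + 2·e^(−2.51799) = 3.00000 + 0.577624 + 0.161243 = 3.73887.
⟨E⟩ = 1.22883 ε, ⟨E²⟩ = 7.67488 ε².
C_V/k_B = (⟨E²⟩ − ⟨E⟩²)/(kT)² = (7.67488 − 1.51002)/7.72840 = 0.7977.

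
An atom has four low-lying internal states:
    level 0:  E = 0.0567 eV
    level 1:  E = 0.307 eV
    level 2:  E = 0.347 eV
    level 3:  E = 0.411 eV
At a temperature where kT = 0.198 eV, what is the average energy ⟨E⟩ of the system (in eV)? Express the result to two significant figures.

0.17 eV

Eᵢ/kT = 0.2864, 1.551, 1.753, 2.076.
Z = Σ e^(−Eᵢ/kT) = e^(−0.2864) + e^(−1.551) + e^(−1.753) + e^(−2.076) = 0.7510 + 0.2120 + 0.1733 + 0.1254 = 1.262.
⟨E⟩ = Σ Eᵢ e^(−Eᵢ/kT) / Z = (0.0567·0.7510 + 0.307·0.2120 + 0.347·0.1733 + 0.411·0.1254) / 1.262 = 0.17 eV.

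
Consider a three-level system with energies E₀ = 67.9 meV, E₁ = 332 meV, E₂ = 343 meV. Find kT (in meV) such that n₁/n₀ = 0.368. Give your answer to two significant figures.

260 meV

n₁/n₀ = exp[−(E₁−E₀)/kT] = 0.368.
⇒ (E₁−E₀)/kT = ln(1/0.368) = ln(2.717) = 0.9995.
kT = 264.1 meV / 0.9995 = 260 meV.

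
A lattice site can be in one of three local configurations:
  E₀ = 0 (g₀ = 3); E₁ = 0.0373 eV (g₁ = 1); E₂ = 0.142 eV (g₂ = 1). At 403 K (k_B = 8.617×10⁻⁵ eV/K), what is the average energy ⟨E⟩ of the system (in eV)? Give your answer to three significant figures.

0.00450 eV

k_BT = 8.617×10⁻⁵ × 403 K = 0.034727 eV.
Eᵢ/kT = 0, 1.0741, 4.0890.
Z = Σ gᵢe^(−Eᵢ/kT) = 3·e^(−0) + 1·e^(−1.0741) + 1·e^(−4.0890) = 3.0000 + 0.34161 + 0.016756 = 3.3584.
⟨E⟩ = Σ Eᵢ gᵢe^(−Eᵢ/kT) / Z = (0·3.0000 + 0.0373·0.34161 + 0.142·0.016756) / 3.3584 = 0.00450 eV.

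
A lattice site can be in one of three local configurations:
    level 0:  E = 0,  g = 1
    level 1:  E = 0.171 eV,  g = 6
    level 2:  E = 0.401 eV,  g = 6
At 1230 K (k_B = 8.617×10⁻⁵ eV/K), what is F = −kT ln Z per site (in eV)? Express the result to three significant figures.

k_BT = 8.617×10⁻⁵ × 1230 K = 0.10599 eV.
Eᵢ/kT = 0, 1.6134, 3.7834.
Z = Σ gᵢe^(−Eᵢ/kT) = 1·e^(−0) + 6·e^(−1.6134) + 6·e^(−3.7834) = 1.0000 + 1.1953 + 0.13647 = 2.3318.
F = −kT ln Z = −0.10599 × ln(2.3318) = −0.10599 × 0.84664 = -0.0897 eV.

-0.0897 eV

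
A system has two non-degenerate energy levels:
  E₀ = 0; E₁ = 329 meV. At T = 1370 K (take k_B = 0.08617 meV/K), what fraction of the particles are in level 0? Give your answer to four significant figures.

0.9420

k_BT = 0.08617 × 1370 K = 118.053 meV.
Eᵢ/kT = 0, 2.78688.
Z = Σ e^(−Eᵢ/kT) = e^(−0) + e^(−2.78688) = 1.00000 + 0.0616131 = 1.06161.
P₀ = e^(−E₀/kT) / Z = 1.00000/1.06161 = 0.9420.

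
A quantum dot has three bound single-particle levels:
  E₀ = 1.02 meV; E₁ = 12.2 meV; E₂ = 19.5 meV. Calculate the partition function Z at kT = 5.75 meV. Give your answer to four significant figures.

Eᵢ/kT = 0.177391, 2.12174, 3.39130.
Z = Σ e^(−Eᵢ/kT) = e^(−0.177391) + e^(−2.12174) + e^(−3.39130) = 0.837452 + 0.119823 + 0.0336649 = 0.990940.

Z = 0.9909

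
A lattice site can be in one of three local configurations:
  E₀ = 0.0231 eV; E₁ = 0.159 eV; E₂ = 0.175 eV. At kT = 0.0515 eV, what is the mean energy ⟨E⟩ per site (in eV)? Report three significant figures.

Eᵢ/kT = 0.44854, 3.0874, 3.3981.
Z = Σ e^(−Eᵢ/kT) = e^(−0.44854) + e^(−3.0874) + e^(−3.3981) = 0.63856 + 0.045620 + 0.033437 = 0.71762.
⟨E⟩ = Σ Eᵢ e^(−Eᵢ/kT) / Z = (0.0231·0.63856 + 0.159·0.045620 + 0.175·0.033437) / 0.71762 = 0.0388 eV.

0.0388 eV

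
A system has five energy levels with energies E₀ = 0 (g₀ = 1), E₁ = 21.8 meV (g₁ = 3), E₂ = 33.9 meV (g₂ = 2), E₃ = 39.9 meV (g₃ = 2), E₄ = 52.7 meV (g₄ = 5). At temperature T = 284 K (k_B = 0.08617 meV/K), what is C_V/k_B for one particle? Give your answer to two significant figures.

k_BT = 0.08617 × 284 K = 24.47 meV.
Eᵢ/kT = 0, 0.8909, 1.385, 1.631, 2.154.
Z = Σ gᵢe^(−Eᵢ/kT) = 1·e^(−0) + 3·e^(−0.8909) + 2·e^(−1.385) + 2·e^(−1.631) + 5·e^(−2.154) = 1.000 + 1.231 + 0.5006 + 0.3915 + 0.5801 = 3.703.
⟨E⟩ = 24.30 meV, ⟨E²⟩ = 916.7 meV².
C_V/k_B = (⟨E²⟩ − ⟨E⟩²)/(kT)² = (916.7 − 590.5)/598.8 = 0.54.

0.54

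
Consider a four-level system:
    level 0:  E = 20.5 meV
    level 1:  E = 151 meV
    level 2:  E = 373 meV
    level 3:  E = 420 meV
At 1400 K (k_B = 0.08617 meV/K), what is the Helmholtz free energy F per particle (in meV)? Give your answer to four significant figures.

k_BT = 0.08617 × 1400 K = 120.638 meV.
Eᵢ/kT = 0.169930, 1.25168, 3.09189, 3.48149.
Z = Σ e^(−Eᵢ/kT) = e^(−0.169930) + e^(−1.25168) + e^(−3.09189) + e^(−3.48149) = 0.843724 + 0.286024 + 0.0454160 + 0.0307615 = 1.20593.
F = −kT ln Z = −120.638 × ln(1.20593) = −120.638 × 0.187251 = -22.59 meV.

-22.59 meV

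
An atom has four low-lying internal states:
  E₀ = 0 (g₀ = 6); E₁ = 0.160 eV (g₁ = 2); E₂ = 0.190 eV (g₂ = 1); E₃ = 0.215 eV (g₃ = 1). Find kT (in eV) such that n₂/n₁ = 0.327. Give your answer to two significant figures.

n₂/n₁ = (g₂/g₁) exp[−(E₂−E₁)/kT] = 0.327.
⇒ (E₂−E₁)/kT = ln((1/2)/0.327) = ln(1.529) = 0.4246.
kT = 0.030 eV / 0.4246 = 0.071 eV.

0.071 eV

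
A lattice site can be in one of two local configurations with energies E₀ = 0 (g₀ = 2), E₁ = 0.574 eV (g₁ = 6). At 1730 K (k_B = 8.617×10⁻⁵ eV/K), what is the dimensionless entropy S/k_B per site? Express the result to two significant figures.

0.99

k_BT = 8.617×10⁻⁵ × 1730 K = 0.1491 eV.
Eᵢ/kT = 0, 3.850.
Z = Σ gᵢe^(−Eᵢ/kT) = 2·e^(−0) + 6·e^(−3.850) = 2.000 + 0.1277 = 2.128.
⟨E⟩ = Σ EᵢPᵢ = 0.03445 eV.
S/k_B = ln Z + ⟨E⟩/kT = ln(2.128) + 0.03445/0.1491 = 0.7552 + 0.2311 = 0.99.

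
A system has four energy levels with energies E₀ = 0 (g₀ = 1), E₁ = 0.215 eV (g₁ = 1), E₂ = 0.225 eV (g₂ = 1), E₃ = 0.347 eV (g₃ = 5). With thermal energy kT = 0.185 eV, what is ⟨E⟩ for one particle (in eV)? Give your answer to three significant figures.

Eᵢ/kT = 0, 1.1622, 1.2162, 1.8757.
Z = Σ gᵢe^(−Eᵢ/kT) = 1·e^(−0) + 1·e^(−1.1622) + 1·e^(−1.2162) + 5·e^(−1.8757) = 1.0000 + 0.31280 + 0.29635 + 0.76624 = 2.3754.
⟨E⟩ = Σ Eᵢ gᵢe^(−Eᵢ/kT) / Z = (0·1.0000 + 0.215·0.31280 + 0.225·0.29635 + 0.347·0.76624) / 2.3754 = 0.168 eV.

0.168 eV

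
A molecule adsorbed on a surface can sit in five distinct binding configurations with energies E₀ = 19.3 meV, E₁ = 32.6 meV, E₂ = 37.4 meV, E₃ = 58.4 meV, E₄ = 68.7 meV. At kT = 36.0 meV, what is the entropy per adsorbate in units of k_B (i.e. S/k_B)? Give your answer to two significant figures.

1.5

Eᵢ/kT = 0.5361, 0.9056, 1.039, 1.622, 1.908.
Z = Σ e^(−Eᵢ/kT) = e^(−0.5361) + e^(−0.9056) + e^(−1.039) + e^(−1.622) + e^(−1.908) = 0.5850 + 0.4043 + 0.3538 + 0.1975 + 0.1484 = 1.689.
⟨E⟩ = Σ EᵢPᵢ = 35.19 meV.
S/k_B = ln Z + ⟨E⟩/kT = ln(1.689) + 35.19/36.0 = 0.5241 + 0.9775 = 1.5.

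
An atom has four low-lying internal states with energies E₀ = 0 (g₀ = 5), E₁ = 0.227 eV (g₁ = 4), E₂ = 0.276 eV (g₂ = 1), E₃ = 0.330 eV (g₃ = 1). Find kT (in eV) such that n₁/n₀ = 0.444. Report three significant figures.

0.386 eV

n₁/n₀ = (g₁/g₀) exp[−(E₁−E₀)/kT] = 0.444.
⇒ (E₁−E₀)/kT = ln((4/5)/0.444) = ln(1.8018) = 0.58879.
kT = 0.227 eV / 0.58879 = 0.386 eV.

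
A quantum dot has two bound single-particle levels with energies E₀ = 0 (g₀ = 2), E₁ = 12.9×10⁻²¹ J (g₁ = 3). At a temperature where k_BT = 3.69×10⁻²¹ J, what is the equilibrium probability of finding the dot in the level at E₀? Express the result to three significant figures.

Eᵢ/kT = 0, 3.4959.
Z = Σ gᵢe^(−Eᵢ/kT) = 2·e^(−0) + 3·e^(−3.4959) = 2.0000 + 0.090964 = 2.0910.
P₀ = g₀ e^(−E₀/kT) / Z = 2.0000/2.0910 = 0.956.

0.956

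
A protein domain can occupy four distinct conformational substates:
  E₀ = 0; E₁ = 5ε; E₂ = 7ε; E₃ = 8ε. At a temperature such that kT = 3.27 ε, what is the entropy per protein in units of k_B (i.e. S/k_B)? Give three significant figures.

0.911

Eᵢ/kT = 0, 1.5291, 2.1407, 2.4465.
Z = Σ e^(−Eᵢ/kT) = e^(−0) + e^(−1.5291) + e^(−2.1407) + e^(−2.4465) = 1.0000 + 0.21673 + 0.11757 + 0.086596 = 1.4209.
⟨E⟩ = Σ EᵢPᵢ = 1.8294 ε.
S/k_B = ln Z + ⟨E⟩/kT = ln(1.4209) + 1.8294/3.27 = 0.35129 + 0.55945 = 0.911.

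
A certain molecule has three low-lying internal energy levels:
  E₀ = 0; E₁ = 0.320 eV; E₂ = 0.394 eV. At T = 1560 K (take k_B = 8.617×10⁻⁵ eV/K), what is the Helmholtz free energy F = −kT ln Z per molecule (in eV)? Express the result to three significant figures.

k_BT = 8.617×10⁻⁵ × 1560 K = 0.13443 eV.
Eᵢ/kT = 0, 2.3804, 2.9309.
Z = Σ e^(−Eᵢ/kT) = e^(−0) + e^(−2.3804) + e^(−2.9309) = 1.0000 + 0.092514 + 0.053349 = 1.1459.
F = −kT ln Z = −0.13443 × ln(1.1459) = −0.13443 × 0.13619 = -0.0183 eV.

-0.0183 eV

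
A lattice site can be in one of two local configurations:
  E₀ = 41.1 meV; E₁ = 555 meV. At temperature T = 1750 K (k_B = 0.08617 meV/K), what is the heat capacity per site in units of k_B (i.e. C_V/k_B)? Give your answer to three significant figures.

0.360

k_BT = 0.08617 × 1750 K = 150.80 meV.
Eᵢ/kT = 0.27255, 3.6804.
Z = Σ e^(−Eᵢ/kT) = e^(−0.27255) + e^(−3.6804) = 0.76144 + 0.025213 = 0.78665.
⟨E⟩ = 57.571 meV, ⟨E²⟩ = 11508 meV².
C_V/k_B = (⟨E²⟩ − ⟨E⟩²)/(kT)² = (11508 − 3314.4)/22741 = 0.360.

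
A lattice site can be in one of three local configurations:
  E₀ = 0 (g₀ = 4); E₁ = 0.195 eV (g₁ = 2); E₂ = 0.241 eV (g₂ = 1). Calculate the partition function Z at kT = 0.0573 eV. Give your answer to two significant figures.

Eᵢ/kT = 0, 3.403, 4.206.
Z = Σ gᵢe^(−Eᵢ/kT) = 4·e^(−0) + 2·e^(−3.403) + 1·e^(−4.206) = 4.000 + 0.06655 + 0.01491 = 4.081.

Z = 4.1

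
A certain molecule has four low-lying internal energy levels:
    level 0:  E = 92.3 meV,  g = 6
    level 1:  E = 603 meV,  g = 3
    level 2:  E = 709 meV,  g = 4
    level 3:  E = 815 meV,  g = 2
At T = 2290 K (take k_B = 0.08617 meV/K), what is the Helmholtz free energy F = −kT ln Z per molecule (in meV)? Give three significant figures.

k_BT = 0.08617 × 2290 K = 197.33 meV.
Eᵢ/kT = 0.46774, 3.0558, 3.5930, 4.1301.
Z = Σ gᵢe^(−Eᵢ/kT) = 6·e^(−0.46774) + 3·e^(−3.0558) + 4·e^(−3.5930) + 2·e^(−4.1301) = 3.7585 + 0.14126 + 0.11006 + 0.032163 = 4.0420.
F = −kT ln Z = −197.33 × ln(4.0420) = −197.33 × 1.3967 = -276 meV.

-276 meV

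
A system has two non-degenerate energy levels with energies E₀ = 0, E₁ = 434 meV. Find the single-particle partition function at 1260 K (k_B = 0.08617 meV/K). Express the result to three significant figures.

Z = 1.02

k_BT = 0.08617 × 1260 K = 108.57 meV.
Eᵢ/kT = 0, 3.9974.
Z = Σ e^(−Eᵢ/kT) = e^(−0) + e^(−3.9974) = 1.0000 + 0.018363 = 1.0184.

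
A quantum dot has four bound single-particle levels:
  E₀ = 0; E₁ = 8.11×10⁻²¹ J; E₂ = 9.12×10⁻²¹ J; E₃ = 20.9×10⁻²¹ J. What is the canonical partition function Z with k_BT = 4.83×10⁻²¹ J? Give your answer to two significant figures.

Z = 1.4

Eᵢ/kT = 0, 1.679, 1.888, 4.327.
Z = Σ e^(−Eᵢ/kT) = e^(−0) + e^(−1.679) + e^(−1.888) + e^(−4.327) = 1.000 + 0.1866 + 0.1514 + 0.01321 = 1.351.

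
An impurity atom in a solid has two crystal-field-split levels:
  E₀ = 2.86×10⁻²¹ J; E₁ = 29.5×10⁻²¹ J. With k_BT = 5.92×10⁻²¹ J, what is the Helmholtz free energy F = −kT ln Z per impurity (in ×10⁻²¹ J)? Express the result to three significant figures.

2.79 ×10⁻²¹ J

Eᵢ/kT = 0.48311, 4.9831.
Z = Σ e^(−Eᵢ/kT) = e^(−0.48311) + e^(−4.9831) = 0.61686 + 0.0068528 = 0.62371.
F = −kT ln Z = −5.92 × ln(0.62371) = −5.92 × -0.47207 = 2.79 ×10⁻²¹ J.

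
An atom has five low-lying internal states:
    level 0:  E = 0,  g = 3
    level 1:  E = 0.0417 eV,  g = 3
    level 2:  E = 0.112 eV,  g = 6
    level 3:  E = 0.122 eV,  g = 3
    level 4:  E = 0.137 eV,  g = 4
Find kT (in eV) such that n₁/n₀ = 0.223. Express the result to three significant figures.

0.0278 eV

n₁/n₀ = (g₁/g₀) exp[−(E₁−E₀)/kT] = 0.223.
⇒ (E₁−E₀)/kT = ln((3/3)/0.223) = ln(4.4843) = 1.5006.
kT = 0.0417 eV / 1.5006 = 0.0278 eV.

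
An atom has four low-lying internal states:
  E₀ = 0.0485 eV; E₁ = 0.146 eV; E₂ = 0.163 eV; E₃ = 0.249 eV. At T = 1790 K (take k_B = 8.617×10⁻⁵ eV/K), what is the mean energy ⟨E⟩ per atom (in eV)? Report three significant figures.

0.119 eV

k_BT = 8.617×10⁻⁵ × 1790 K = 0.15424 eV.
Eᵢ/kT = 0.31445, 0.94658, 1.0568, 1.6144.
Z = Σ e^(−Eᵢ/kT) = e^(−0.31445) + e^(−0.94658) + e^(−1.0568) + e^(−1.6144) = 0.73019 + 0.38807 + 0.34757 + 0.19901 = 1.6648.
⟨E⟩ = Σ Eᵢ e^(−Eᵢ/kT) / Z = (0.0485·0.73019 + 0.146·0.38807 + 0.163·0.34757 + 0.249·0.19901) / 1.6648 = 0.119 eV.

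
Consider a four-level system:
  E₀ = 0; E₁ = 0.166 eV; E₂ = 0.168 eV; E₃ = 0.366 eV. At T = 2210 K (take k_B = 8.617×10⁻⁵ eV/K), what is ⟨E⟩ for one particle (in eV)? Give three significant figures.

0.0973 eV

k_BT = 8.617×10⁻⁵ × 2210 K = 0.19044 eV.
Eᵢ/kT = 0, 0.87167, 0.88217, 1.9219.
Z = Σ e^(−Eᵢ/kT) = e^(−0) + e^(−0.87167) + e^(−0.88217) + e^(−1.9219) = 1.0000 + 0.41825 + 0.41388 + 0.14633 = 1.9785.
⟨E⟩ = Σ Eᵢ e^(−Eᵢ/kT) / Z = (0·1.0000 + 0.166·0.41825 + 0.168·0.41388 + 0.366·0.14633) / 1.9785 = 0.0973 eV.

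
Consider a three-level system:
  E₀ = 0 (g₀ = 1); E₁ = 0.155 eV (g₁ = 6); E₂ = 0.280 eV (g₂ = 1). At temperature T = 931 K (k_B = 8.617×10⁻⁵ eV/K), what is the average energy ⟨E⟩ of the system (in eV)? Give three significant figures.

0.0754 eV

k_BT = 8.617×10⁻⁵ × 931 K = 0.080224 eV.
Eᵢ/kT = 0, 1.9321, 3.4902.
Z = Σ gᵢe^(−Eᵢ/kT) = 1·e^(−0) + 6·e^(−1.9321) + 1·e^(−3.4902) = 1.0000 + 0.86906 + 0.030495 = 1.8996.
⟨E⟩ = Σ Eᵢ gᵢe^(−Eᵢ/kT) / Z = (0·1.0000 + 0.155·0.86906 + 0.280·0.030495) / 1.8996 = 0.0754 eV.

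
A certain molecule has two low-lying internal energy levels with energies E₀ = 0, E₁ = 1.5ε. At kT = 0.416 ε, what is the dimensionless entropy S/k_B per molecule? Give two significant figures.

0.12

Eᵢ/kT = 0, 3.606.
Z = Σ e^(−Eᵢ/kT) = e^(−0) + e^(−3.606) = 1.000 + 0.02716 = 1.027.
⟨E⟩ = Σ EᵢPᵢ = 0.03967 ε.
S/k_B = ln Z + ⟨E⟩/kT = ln(1.027) + 0.03967/0.416 = 0.02664 + 0.09536 = 0.12.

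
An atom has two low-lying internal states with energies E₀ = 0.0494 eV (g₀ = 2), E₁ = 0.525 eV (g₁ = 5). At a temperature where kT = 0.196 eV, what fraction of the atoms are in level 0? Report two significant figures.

0.82

Eᵢ/kT = 0.2520, 2.679.
Z = Σ gᵢe^(−Eᵢ/kT) = 2·e^(−0.2520) + 5·e^(−2.679) = 1.554 + 0.3432 = 1.897.
P₀ = g₀ e^(−E₀/kT) / Z = 1.554/1.897 = 0.82.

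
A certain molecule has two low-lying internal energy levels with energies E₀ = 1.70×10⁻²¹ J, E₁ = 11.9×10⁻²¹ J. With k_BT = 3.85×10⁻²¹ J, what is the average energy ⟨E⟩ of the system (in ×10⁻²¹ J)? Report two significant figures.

2.4 ×10⁻²¹ J

Eᵢ/kT = 0.4416, 3.091.
Z = Σ e^(−Eᵢ/kT) = e^(−0.4416) + e^(−3.091) = 0.6430 + 0.04546 = 0.6885.
⟨E⟩ = Σ Eᵢ e^(−Eᵢ/kT) / Z = (1.70·0.6430 + 11.9·0.04546) / 0.6885 = 2.4 ×10⁻²¹ J.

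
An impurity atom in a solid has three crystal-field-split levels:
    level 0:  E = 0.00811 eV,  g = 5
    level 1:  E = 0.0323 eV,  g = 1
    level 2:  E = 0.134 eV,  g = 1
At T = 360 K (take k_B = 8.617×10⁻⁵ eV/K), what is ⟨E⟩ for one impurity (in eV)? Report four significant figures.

k_BT = 8.617×10⁻⁵ × 360 K = 0.0310212 eV.
Eᵢ/kT = 0.261434, 1.04122, 4.31963.
Z = Σ gᵢe^(−Eᵢ/kT) = 5·e^(−0.261434) + 1·e^(−1.04122) + 1·e^(−4.31963) = 3.84973 + 0.353024 + 0.0133048 = 4.21606.
⟨E⟩ = Σ Eᵢ gᵢe^(−Eᵢ/kT) / Z = (0.00811·3.84973 + 0.0323·0.353024 + 0.134·0.0133048) / 4.21606 = 0.01053 eV.

0.01053 eV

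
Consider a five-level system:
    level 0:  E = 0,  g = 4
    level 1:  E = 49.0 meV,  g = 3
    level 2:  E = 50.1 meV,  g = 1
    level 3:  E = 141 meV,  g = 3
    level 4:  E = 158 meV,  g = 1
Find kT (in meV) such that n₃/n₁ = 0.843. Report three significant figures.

n₃/n₁ = (g₃/g₁) exp[−(E₃−E₁)/kT] = 0.843.
⇒ (E₃−E₁)/kT = ln((3/3)/0.843) = ln(1.1862) = 0.17075.
kT = 92.0 meV / 0.17075 = 539 meV.

539 meV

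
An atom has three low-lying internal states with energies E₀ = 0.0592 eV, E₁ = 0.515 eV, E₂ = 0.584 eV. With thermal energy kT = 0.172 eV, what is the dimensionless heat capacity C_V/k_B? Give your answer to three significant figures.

Eᵢ/kT = 0.34419, 2.9942, 3.3953.
Z = Σ e^(−Eᵢ/kT) = e^(−0.34419) + e^(−2.9942) + e^(−3.3953) = 0.70879 + 0.050077 + 0.033530 = 0.79240.
⟨E⟩ = 0.11021 eV, ⟨E²⟩ = 0.034328 eV².
C_V/k_B = (⟨E²⟩ − ⟨E⟩²)/(kT)² = (0.034328 − 0.012146)/0.029584 = 0.750.

0.750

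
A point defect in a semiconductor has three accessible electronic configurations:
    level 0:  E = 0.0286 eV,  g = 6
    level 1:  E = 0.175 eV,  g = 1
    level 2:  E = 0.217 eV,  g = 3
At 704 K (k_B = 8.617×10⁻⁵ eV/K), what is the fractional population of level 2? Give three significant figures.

0.0216

k_BT = 8.617×10⁻⁵ × 704 K = 0.060664 eV.
Eᵢ/kT = 0.47145, 2.8847, 3.5771.
Z = Σ gᵢe^(−Eᵢ/kT) = 6·e^(−0.47145) + 1·e^(−2.8847) + 3·e^(−3.5771) = 3.7446 + 0.055872 + 0.083870 = 3.8843.
P₂ = g₂ e^(−E₂/kT) / Z = 0.083870/3.8843 = 0.0216.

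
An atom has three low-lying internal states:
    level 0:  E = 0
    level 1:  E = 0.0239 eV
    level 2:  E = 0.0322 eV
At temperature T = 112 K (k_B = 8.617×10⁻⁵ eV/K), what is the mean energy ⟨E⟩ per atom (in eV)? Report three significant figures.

0.00282 eV

k_BT = 8.617×10⁻⁵ × 112 K = 0.0096510 eV.
Eᵢ/kT = 0, 2.4764, 3.3364.
Z = Σ e^(−Eᵢ/kT) = e^(−0) + e^(−2.4764) + e^(−3.3364) = 1.0000 + 0.084045 + 0.035565 = 1.1196.
⟨E⟩ = Σ Eᵢ e^(−Eᵢ/kT) / Z = (0·1.0000 + 0.0239·0.084045 + 0.0322·0.035565) / 1.1196 = 0.00282 eV.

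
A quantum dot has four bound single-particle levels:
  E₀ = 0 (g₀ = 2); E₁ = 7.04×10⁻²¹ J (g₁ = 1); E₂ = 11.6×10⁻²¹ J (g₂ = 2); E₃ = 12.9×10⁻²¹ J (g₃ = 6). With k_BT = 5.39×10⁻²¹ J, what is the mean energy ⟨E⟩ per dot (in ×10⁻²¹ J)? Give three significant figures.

Eᵢ/kT = 0, 1.3061, 2.1521, 2.3933.
Z = Σ gᵢe^(−Eᵢ/kT) = 2·e^(−0) + 1·e^(−1.3061) + 2·e^(−2.1521) + 6·e^(−2.3933) = 2.0000 + 0.27087 + 0.23248 + 0.54797 = 3.0513.
⟨E⟩ = Σ Eᵢ gᵢe^(−Eᵢ/kT) / Z = (0·2.0000 + 7.04·0.27087 + 11.6·0.23248 + 12.9·0.54797) / 3.0513 = 3.83 ×10⁻²¹ J.

3.83 ×10⁻²¹ J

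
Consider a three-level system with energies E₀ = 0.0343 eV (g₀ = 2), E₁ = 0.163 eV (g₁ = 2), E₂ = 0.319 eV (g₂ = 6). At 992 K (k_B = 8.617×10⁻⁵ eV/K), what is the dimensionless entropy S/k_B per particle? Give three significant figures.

1.50

k_BT = 8.617×10⁻⁵ × 992 K = 0.085481 eV.
Eᵢ/kT = 0.40126, 1.9069, 3.7318.
Z = Σ gᵢe^(−Eᵢ/kT) = 2·e^(−0.40126) + 2·e^(−1.9069) + 6·e^(−3.7318) = 1.3390 + 0.29708 + 0.14370 = 1.7798.
⟨E⟩ = Σ EᵢPᵢ = 0.078768 eV.
S/k_B = ln Z + ⟨E⟩/kT = ln(1.7798) + 0.078768/0.085481 = 0.57650 + 0.92147 = 1.50.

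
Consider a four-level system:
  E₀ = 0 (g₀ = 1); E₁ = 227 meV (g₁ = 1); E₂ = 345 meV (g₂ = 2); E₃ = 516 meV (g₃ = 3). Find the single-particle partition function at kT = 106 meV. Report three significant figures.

Eᵢ/kT = 0, 2.1415, 3.2547, 4.8679.
Z = Σ gᵢe^(−Eᵢ/kT) = 1·e^(−0) + 1·e^(−2.1415) + 2·e^(−3.2547) + 3·e^(−4.8679) = 1.0000 + 0.11748 + 0.077185 + 0.023068 = 1.2177.

Z = 1.22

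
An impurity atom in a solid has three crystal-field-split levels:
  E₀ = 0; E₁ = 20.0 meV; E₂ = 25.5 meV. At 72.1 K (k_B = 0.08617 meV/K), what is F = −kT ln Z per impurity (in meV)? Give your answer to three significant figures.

k_BT = 0.08617 × 72.1 K = 6.2129 meV.
Eᵢ/kT = 0, 3.2191, 4.1044.
Z = Σ e^(−Eᵢ/kT) = e^(−0) + e^(−3.2191) + e^(−4.1044) = 1.0000 + 0.039991 + 0.016500 = 1.0565.
F = −kT ln Z = −6.2129 × ln(1.0565) = −6.2129 × 0.054962 = -0.341 meV.

-0.341 meV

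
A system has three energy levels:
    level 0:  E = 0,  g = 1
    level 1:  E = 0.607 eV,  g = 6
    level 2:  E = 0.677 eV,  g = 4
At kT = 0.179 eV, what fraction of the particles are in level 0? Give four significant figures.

Eᵢ/kT = 0, 3.39106, 3.78212.
Z = Σ gᵢe^(−Eᵢ/kT) = 1·e^(−0) + 6·e^(−3.39106) + 4·e^(−3.78212) = 1.00000 + 0.202038 + 0.0910974 = 1.29314.
P₀ = g₀ e^(−E₀/kT) / Z = 1.00000/1.29314 = 0.7733.

0.7733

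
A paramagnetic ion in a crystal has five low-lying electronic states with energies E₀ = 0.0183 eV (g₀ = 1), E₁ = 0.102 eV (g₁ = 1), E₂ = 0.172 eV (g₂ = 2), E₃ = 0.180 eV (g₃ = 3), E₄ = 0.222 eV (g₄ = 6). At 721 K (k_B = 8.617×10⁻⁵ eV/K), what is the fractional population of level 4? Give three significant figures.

k_BT = 8.617×10⁻⁵ × 721 K = 0.062129 eV.
Eᵢ/kT = 0.29455, 1.6417, 2.7684, 2.8972, 3.5732.
Z = Σ gᵢe^(−Eᵢ/kT) = 1·e^(−0.29455) + 1·e^(−1.6417) + 2·e^(−2.7684) + 3·e^(−2.8972) + 6·e^(−3.5732) = 0.74487 + 0.19365 + 0.12552 + 0.16553 + 0.16840 = 1.3980.
P₄ = g₄ e^(−E₄/kT) / Z = 0.16840/1.3980 = 0.120.

0.120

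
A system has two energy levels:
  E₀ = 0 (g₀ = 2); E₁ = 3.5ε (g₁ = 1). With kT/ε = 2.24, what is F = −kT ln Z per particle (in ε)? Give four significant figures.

Eᵢ/kT = 0, 1.56250.
Z = Σ gᵢe^(−Eᵢ/kT) = 2·e^(−0) + 1·e^(−1.56250) = 2.00000 + 0.209611 = 2.20961.
F = −kT ln Z = −2.24 × ln(2.20961) = −2.24 × 0.792816 = -1.776 ε.

-1.776 ε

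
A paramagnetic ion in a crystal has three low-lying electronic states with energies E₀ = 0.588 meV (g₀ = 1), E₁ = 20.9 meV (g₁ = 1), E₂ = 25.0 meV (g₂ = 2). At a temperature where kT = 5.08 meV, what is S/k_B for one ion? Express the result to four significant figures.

0.1810

Eᵢ/kT = 0.115748, 4.11417, 4.92126.
Z = Σ gᵢe^(−Eᵢ/kT) = 1·e^(−0.115748) + 1·e^(−4.11417) + 2·e^(−4.92126) = 0.890700 + 0.0163395 + 0.0145799 = 0.921619.
⟨E⟩ = Σ EᵢPᵢ = 1.33431 meV.
S/k_B = ln Z + ⟨E⟩/kT = ln(0.921619) + 1.33431/5.08 = -0.0816234 + 0.262659 = 0.1810.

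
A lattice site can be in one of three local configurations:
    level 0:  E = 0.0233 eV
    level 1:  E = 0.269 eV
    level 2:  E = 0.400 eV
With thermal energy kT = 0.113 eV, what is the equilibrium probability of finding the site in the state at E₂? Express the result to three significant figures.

Eᵢ/kT = 0.20619, 2.3805, 3.5398.
Z = Σ e^(−Eᵢ/kT) = e^(−0.20619) + e^(−2.3805) + e^(−3.5398) = 0.81368 + 0.092504 + 0.029019 = 0.93520.
P₂ = e^(−E₂/kT) / Z = 0.029019/0.93520 = 0.0310.

0.0310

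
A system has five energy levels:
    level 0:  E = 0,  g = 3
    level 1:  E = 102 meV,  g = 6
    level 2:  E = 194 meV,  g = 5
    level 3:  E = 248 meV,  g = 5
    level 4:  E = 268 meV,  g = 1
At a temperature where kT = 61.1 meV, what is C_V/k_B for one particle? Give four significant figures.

1.115

Eᵢ/kT = 0, 1.66939, 3.17512, 4.05892, 4.38625.
Z = Σ gᵢe^(−Eᵢ/kT) = 3·e^(−0) + 6·e^(−1.66939) + 5·e^(−3.17512) + 5·e^(−4.05892) + 1·e^(−4.38625) = 3.00000 + 1.13017 + 0.208945 + 0.0863383 + 0.0124473 = 4.43790.
⟨E⟩ = 40.6860 meV, ⟨E²⟩ = 5819.49 meV².
C_V/k_B = (⟨E²⟩ − ⟨E⟩²)/(kT)² = (5819.49 − 1655.35)/3733.21 = 1.115.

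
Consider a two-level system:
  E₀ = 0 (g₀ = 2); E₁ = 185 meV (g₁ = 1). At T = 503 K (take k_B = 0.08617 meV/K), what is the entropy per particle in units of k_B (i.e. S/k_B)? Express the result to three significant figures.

k_BT = 0.08617 × 503 K = 43.344 meV.
Eᵢ/kT = 0, 4.2682.
Z = Σ gᵢe^(−Eᵢ/kT) = 2·e^(−0) + 1·e^(−4.2682) = 2.0000 + 0.014007 = 2.0140.
⟨E⟩ = Σ EᵢPᵢ = 1.2866 meV.
S/k_B = ln Z + ⟨E⟩/kT = ln(2.0140) + 1.2866/43.344 = 0.70012 + 0.029683 = 0.730.

0.730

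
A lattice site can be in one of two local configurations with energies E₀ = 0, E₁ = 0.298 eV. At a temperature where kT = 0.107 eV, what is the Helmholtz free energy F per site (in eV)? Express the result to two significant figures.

Eᵢ/kT = 0, 2.785.
Z = Σ e^(−Eᵢ/kT) = e^(−0) + e^(−2.785) = 1.000 + 0.06173 = 1.062.
F = −kT ln Z = −0.107 × ln(1.062) = −0.107 × 0.06015 = -0.0064 eV.

-0.0064 eV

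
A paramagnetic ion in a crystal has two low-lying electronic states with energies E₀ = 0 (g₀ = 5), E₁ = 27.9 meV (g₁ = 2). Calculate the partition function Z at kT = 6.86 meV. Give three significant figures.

Z = 5.03

Eᵢ/kT = 0, 4.0671.
Z = Σ gᵢe^(−Eᵢ/kT) = 5·e^(−0) + 2·e^(−4.0671) = 5.0000 + 0.034254 = 5.0343.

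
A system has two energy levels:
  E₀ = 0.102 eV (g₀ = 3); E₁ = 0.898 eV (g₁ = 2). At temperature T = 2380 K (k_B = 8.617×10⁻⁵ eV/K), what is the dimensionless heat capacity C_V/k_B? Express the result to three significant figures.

0.202

k_BT = 8.617×10⁻⁵ × 2380 K = 0.20508 eV.
Eᵢ/kT = 0.49737, 4.3788.
Z = Σ gᵢe^(−Eᵢ/kT) = 3·e^(−0.49737) + 2·e^(−4.3788) = 1.8244 + 0.025081 = 1.8495.
⟨E⟩ = 0.11279 eV, ⟨E²⟩ = 0.021198 eV².
C_V/k_B = (⟨E²⟩ − ⟨E⟩²)/(kT)² = (0.021198 − 0.012722)/0.042058 = 0.202.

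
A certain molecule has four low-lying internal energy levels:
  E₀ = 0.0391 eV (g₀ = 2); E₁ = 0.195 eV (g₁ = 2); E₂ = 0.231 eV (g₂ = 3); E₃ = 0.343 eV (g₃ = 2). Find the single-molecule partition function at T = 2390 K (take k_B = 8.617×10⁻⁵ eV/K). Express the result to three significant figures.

k_BT = 8.617×10⁻⁵ × 2390 K = 0.20595 eV.
Eᵢ/kT = 0.18985, 0.94683, 1.1216, 1.6655.
Z = Σ gᵢe^(−Eᵢ/kT) = 2·e^(−0.18985) + 2·e^(−0.94683) + 3·e^(−1.1216) + 2·e^(−1.6655) = 1.6542 + 0.77594 + 0.97727 + 0.37819 = 3.7856.

Z = 3.79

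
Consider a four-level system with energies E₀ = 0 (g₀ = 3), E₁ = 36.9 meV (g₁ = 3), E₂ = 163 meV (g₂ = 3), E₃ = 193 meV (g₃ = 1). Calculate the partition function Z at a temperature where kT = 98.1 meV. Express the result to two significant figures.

Eᵢ/kT = 0, 0.3761, 1.662, 1.967.
Z = Σ gᵢe^(−Eᵢ/kT) = 3·e^(−0) + 3·e^(−0.3761) + 3·e^(−1.662) + 1·e^(−1.967) = 3.000 + 2.060 + 0.5693 + 0.1399 = 5.769.

Z = 5.8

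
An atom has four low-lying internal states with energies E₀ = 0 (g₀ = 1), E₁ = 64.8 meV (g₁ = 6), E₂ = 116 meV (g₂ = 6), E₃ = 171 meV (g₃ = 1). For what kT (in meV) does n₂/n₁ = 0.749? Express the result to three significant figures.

177 meV

n₂/n₁ = (g₂/g₁) exp[−(E₂−E₁)/kT] = 0.749.
⇒ (E₂−E₁)/kT = ln((6/6)/0.749) = ln(1.3351) = 0.28901.
kT = 51.2 meV / 0.28901 = 177 meV.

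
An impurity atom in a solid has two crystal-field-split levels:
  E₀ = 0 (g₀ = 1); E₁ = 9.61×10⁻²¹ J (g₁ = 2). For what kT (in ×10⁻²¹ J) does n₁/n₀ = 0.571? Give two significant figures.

7.7 ×10⁻²¹ J

n₁/n₀ = (g₁/g₀) exp[−(E₁−E₀)/kT] = 0.571.
⇒ (E₁−E₀)/kT = ln((2/1)/0.571) = ln(3.503) = 1.254.
kT = 9.61 ×10⁻²¹ J / 1.254 = 7.7 ×10⁻²¹ J.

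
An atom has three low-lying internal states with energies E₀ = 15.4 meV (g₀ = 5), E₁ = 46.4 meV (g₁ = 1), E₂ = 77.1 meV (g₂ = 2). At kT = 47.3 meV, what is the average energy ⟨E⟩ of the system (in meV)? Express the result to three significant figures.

23.6 meV

Eᵢ/kT = 0.32558, 0.98097, 1.6300.
Z = Σ gᵢe^(−Eᵢ/kT) = 5·e^(−0.32558) + 1·e^(−0.98097) + 2·e^(−1.6300) = 3.6105 + 0.37495 + 0.39186 = 4.3773.
⟨E⟩ = Σ Eᵢ gᵢe^(−Eᵢ/kT) / Z = (15.4·3.6105 + 46.4·0.37495 + 77.1·0.39186) / 4.3773 = 23.6 meV.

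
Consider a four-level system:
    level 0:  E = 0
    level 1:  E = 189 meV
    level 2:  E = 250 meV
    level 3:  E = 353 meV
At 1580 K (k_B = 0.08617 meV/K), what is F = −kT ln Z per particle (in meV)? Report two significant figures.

k_BT = 0.08617 × 1580 K = 136.1 meV.
Eᵢ/kT = 0, 1.389, 1.837, 2.594.
Z = Σ e^(−Eᵢ/kT) = e^(−0) + e^(−1.389) + e^(−1.837) + e^(−2.594) = 1.000 + 0.2493 + 0.1593 + 0.07472 = 1.483.
F = −kT ln Z = −136.1 × ln(1.483) = −136.1 × 0.3941 = -54 meV.

-54 meV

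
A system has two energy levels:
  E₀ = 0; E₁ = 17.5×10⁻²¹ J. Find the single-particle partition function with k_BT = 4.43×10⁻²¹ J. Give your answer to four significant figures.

Z = 1.019

Eᵢ/kT = 0, 3.95034.
Z = Σ e^(−Eᵢ/kT) = e^(−0) + e^(−3.95034) = 1.00000 + 0.0192482 = 1.01925.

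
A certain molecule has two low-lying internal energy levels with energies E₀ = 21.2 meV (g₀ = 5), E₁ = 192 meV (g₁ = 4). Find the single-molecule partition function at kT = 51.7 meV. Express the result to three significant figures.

Z = 3.42

Eᵢ/kT = 0.41006, 3.7137.
Z = Σ gᵢe^(−Eᵢ/kT) = 5·e^(−0.41006) + 4·e^(−3.7137) = 3.3181 + 0.097548 = 3.4156.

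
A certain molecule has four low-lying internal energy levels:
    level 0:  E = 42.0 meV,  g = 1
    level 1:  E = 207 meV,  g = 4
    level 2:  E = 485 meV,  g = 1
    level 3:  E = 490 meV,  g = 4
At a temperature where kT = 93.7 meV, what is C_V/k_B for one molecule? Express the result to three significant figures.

Eᵢ/kT = 0.44824, 2.2092, 5.1761, 5.2295.
Z = Σ gᵢe^(−Eᵢ/kT) = 1·e^(−0.44824) + 4·e^(−2.2092) + 1·e^(−5.1761) + 4·e^(−5.2295) = 0.63875 + 0.43915 + 0.0056500 + 0.021425 = 1.1050.
⟨E⟩ = 118.52 meV, ⟨E²⟩ = 23907 meV².
C_V/k_B = (⟨E²⟩ − ⟨E⟩²)/(kT)² = (23907 − 14047)/8779.7 = 1.12.

1.12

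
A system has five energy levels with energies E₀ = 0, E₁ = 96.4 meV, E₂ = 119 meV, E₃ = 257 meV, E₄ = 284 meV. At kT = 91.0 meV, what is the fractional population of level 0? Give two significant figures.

0.58

Eᵢ/kT = 0, 1.059, 1.308, 2.824, 3.121.
Z = Σ e^(−Eᵢ/kT) = e^(−0) + e^(−1.059) + e^(−1.308) + e^(−2.824) + e^(−3.121) = 1.000 + 0.3468 + 0.2704 + 0.05937 + 0.04411 = 1.721.
P₀ = e^(−E₀/kT) / Z = 1.000/1.721 = 0.58.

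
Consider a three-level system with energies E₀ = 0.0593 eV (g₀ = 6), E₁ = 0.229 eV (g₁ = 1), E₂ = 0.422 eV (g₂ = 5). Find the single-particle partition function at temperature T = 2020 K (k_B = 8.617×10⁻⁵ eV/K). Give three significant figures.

Z = 4.98

k_BT = 8.617×10⁻⁵ × 2020 K = 0.17406 eV.
Eᵢ/kT = 0.34069, 1.3156, 2.4245.
Z = Σ gᵢe^(−Eᵢ/kT) = 6·e^(−0.34069) + 1·e^(−1.3156) + 5·e^(−2.4245) = 4.2677 + 0.26831 + 0.44261 = 4.9786.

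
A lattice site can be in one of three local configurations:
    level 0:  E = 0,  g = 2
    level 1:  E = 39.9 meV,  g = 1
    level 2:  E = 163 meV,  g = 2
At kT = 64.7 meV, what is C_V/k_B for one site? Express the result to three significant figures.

0.380

Eᵢ/kT = 0, 0.61669, 2.5193.
Z = Σ gᵢe^(−Eᵢ/kT) = 2·e^(−0) + 1·e^(−0.61669) + 2·e^(−2.5193) = 2.0000 + 0.53973 + 0.16103 = 2.7008.
⟨E⟩ = 17.692 meV, ⟨E²⟩ = 1902.3 meV².
C_V/k_B = (⟨E²⟩ − ⟨E⟩²)/(kT)² = (1902.3 − 313.01)/4186.1 = 0.380.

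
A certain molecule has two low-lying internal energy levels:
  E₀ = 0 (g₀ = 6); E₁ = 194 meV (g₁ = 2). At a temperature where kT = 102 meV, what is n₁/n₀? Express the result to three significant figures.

n₁/n₀ = (g₁/g₀) exp[−(E₁−E₀)/kT] = (2/6) × exp(−(194 meV)/(102 meV)) = (2/6) × exp(-1.9020) = 0.0498.

0.0498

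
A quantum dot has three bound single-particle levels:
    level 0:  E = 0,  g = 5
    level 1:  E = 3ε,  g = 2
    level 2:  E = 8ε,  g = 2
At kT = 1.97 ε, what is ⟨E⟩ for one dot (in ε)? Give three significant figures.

Eᵢ/kT = 0, 1.5228, 4.0609.
Z = Σ gᵢe^(−Eᵢ/kT) = 5·e^(−0) + 2·e^(−1.5228) + 2·e^(−4.0609) = 5.0000 + 0.43620 + 0.034467 = 5.4707.
⟨E⟩ = Σ Eᵢ gᵢe^(−Eᵢ/kT) / Z = (0·5.0000 + 3·0.43620 + 8·0.034467) / 5.4707 = 0.290 ε.

0.290 ε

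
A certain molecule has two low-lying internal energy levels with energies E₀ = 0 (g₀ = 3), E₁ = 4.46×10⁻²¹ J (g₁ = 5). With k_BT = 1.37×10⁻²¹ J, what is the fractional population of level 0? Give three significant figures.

0.940

Eᵢ/kT = 0, 3.2555.
Z = Σ gᵢe^(−Eᵢ/kT) = 3·e^(−0) + 5·e^(−3.2555) = 3.0000 + 0.19281 = 3.1928.
P₀ = g₀ e^(−E₀/kT) / Z = 3.0000/3.1928 = 0.940.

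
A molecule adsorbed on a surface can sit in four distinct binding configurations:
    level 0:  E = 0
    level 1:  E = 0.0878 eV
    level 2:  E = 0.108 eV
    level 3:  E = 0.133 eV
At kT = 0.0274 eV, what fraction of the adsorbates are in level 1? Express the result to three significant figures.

Eᵢ/kT = 0, 3.2044, 3.9416, 4.8540.
Z = Σ e^(−Eᵢ/kT) = e^(−0) + e^(−3.2044) + e^(−3.9416) + e^(−4.8540) = 1.0000 + 0.040583 + 0.019417 + 0.0077971 = 1.0678.
P₁ = e^(−E₁/kT) / Z = 0.040583/1.0678 = 0.0380.

0.0380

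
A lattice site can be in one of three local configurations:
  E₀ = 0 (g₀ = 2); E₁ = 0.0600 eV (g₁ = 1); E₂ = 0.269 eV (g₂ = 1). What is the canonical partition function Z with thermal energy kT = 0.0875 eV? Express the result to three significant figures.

Z = 2.55

Eᵢ/kT = 0, 0.68571, 3.0743.
Z = Σ gᵢe^(−Eᵢ/kT) = 2·e^(−0) + 1·e^(−0.68571) + 1·e^(−3.0743) = 2.0000 + 0.50373 + 0.046222 = 2.5500.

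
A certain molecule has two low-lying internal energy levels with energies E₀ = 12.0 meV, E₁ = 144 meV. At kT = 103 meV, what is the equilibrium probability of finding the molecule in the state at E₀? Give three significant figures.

Eᵢ/kT = 0.11650, 1.3981.
Z = Σ e^(−Eᵢ/kT) = e^(−0.11650) + e^(−1.3981) = 0.89003 + 0.24707 = 1.1371.
P₀ = e^(−E₀/kT) / Z = 0.89003/1.1371 = 0.783.

0.783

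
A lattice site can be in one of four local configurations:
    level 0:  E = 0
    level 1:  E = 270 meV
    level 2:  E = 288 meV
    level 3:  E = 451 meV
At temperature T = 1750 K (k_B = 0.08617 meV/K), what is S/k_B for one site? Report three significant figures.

k_BT = 0.08617 × 1750 K = 150.80 meV.
Eᵢ/kT = 0, 1.7905, 1.9098, 2.9907.
Z = Σ e^(−Eᵢ/kT) = e^(−0) + e^(−1.7905) + e^(−1.9098) + e^(−2.9907) = 1.0000 + 0.16688 + 0.14811 + 0.050252 = 1.3652.
⟨E⟩ = Σ EᵢPᵢ = 80.850 meV.
S/k_B = ln Z + ⟨E⟩/kT = ln(1.3652) + 80.850/150.80 = 0.31130 + 0.53614 = 0.847.

0.847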